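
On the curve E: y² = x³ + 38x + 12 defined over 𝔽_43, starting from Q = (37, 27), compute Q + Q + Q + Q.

(41, 33)

Repeated addition: build up to 4Q.
2Q: tangent at (37, 27): λ = (3·37² + 38)/(2·27) ≡ 17/11. 11⁻¹ ≡ 4 (mod 43) since 11·4 = 44 ≡ 1, so λ ≡ 17·4 ≡ 25.
  x = λ² - 37 - 37 = 625 - 74 ≡ 35; y = λ·(37 - 35) - 27 ≡ 23. → (35, 23)
3Q: (35, 23) + (37, 27). λ = (27 - 23)/(37 - 35) ≡ 4/2 mod 43. 2⁻¹ ≡ 22 (mod 43), so λ ≡ 2.
  x = λ² - 35 - 37 = 4 - 72 ≡ 18; y = λ·(35 - 18) - 23 ≡ 11. → (18, 11)
4Q: (18, 11) + (37, 27). λ = (27 - 11)/(37 - 18) ≡ 16/19 mod 43. 19⁻¹ ≡ 34 (mod 43), so λ ≡ 28.
  x = λ² - 18 - 37 = 784 - 55 ≡ 41; y = λ·(18 - 41) - 11 ≡ 33. → (41, 33)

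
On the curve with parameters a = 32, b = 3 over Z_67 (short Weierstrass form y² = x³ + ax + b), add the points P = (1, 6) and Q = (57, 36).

(1, 6) + (57, 36). λ = (36 - 6)/(57 - 1) ≡ 30/56 mod 67. 56⁻¹ ≡ 6 (mod 67) since 56·6 = 336 ≡ 1, so λ ≡ 46.
  x = λ² - 1 - 57 = 2116 - 58 ≡ 48; y = λ·(1 - 48) - 6 ≡ 43. → (48, 43)

(48, 43)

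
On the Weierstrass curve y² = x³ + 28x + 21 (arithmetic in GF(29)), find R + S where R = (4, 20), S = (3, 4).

(17, 4)

(4, 20) + (3, 4). λ = (4 - 20)/(3 - 4) ≡ 13/28 mod 29. 28⁻¹ ≡ 28 (mod 29) since 28·28 = 784 ≡ 1, so λ ≡ 16.
  x = λ² - 4 - 3 = 256 - 7 ≡ 17; y = λ·(4 - 17) - 20 ≡ 4. → (17, 4)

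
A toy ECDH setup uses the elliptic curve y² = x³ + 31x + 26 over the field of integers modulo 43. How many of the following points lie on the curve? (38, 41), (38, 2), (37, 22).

3

(38, 41): 41² ≡ 4, rhs ≡ 4 → on.
(38, 2): 2² ≡ 4, rhs ≡ 4 → on.
(37, 22): 22² ≡ 11, rhs ≡ 11 → on.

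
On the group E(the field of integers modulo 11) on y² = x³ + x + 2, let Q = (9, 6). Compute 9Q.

(9, 6)

Repeated addition: build up to 9Q.
2Q: tangent at (9, 6): λ = (3·9² + 1)/(2·6) ≡ 2/1. 1⁻¹ ≡ 1 (mod 11) since 1·1 = 1 ≡ 1, so λ ≡ 2·1 ≡ 2.
  x = λ² - 9 - 9 = 4 - 18 ≡ 8; y = λ·(9 - 8) - 6 ≡ 7. → (8, 7)
3Q: (8, 7) + (9, 6). λ = (6 - 7)/(9 - 8) ≡ 10/1 mod 11. 1⁻¹ ≡ 1 (mod 11) since 1·1 = 1 ≡ 1, so λ ≡ 10.
  x = λ² - 8 - 9 = 100 - 17 ≡ 6; y = λ·(8 - 6) - 7 ≡ 2. → (6, 2)
4Q: (6, 2) + (9, 6). λ = (6 - 2)/(9 - 6) ≡ 4/3 mod 11. 3⁻¹ ≡ 4 (mod 11), so λ ≡ 5.
  x = λ² - 6 - 9 = 25 - 15 ≡ 10; y = λ·(6 - 10) - 2 ≡ 0. → (10, 0)
5Q: (10, 0) + (9, 6). λ = (6 - 0)/(9 - 10) ≡ 6/10 mod 11. 10⁻¹ ≡ 10 (mod 11), so λ ≡ 5.
  x = λ² - 10 - 9 = 25 - 19 ≡ 6; y = λ·(10 - 6) - 0 ≡ 9. → (6, 9)
6Q: (6, 9) + (9, 6). λ = (6 - 9)/(9 - 6) ≡ 8/3 mod 11. 3⁻¹ ≡ 4 (mod 11), so λ ≡ 10.
  x = λ² - 6 - 9 = 100 - 15 ≡ 8; y = λ·(6 - 8) - 9 ≡ 4. → (8, 4)
7Q: (8, 4) + (9, 6). λ = (6 - 4)/(9 - 8) ≡ 2/1 mod 11. 1⁻¹ ≡ 1 (mod 11), so λ ≡ 2.
  x = λ² - 8 - 9 = 4 - 17 ≡ 9; y = λ·(8 - 9) - 4 ≡ 5. → (9, 5)
8Q: (9, 5) + (9, 6): same x and y₁ ≡ -y₂, so the sum is O.
9Q: O + (9, 6) = (9, 6) (identity).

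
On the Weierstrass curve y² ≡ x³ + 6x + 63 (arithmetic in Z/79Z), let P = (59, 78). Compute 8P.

(76, 52)

Repeated addition: build up to 8P.
2P: tangent at (59, 78): λ = (3·59² + 6)/(2·78) ≡ 21/77. 77⁻¹ ≡ 39 (mod 79) since 77·39 = 3003 ≡ 1, so λ ≡ 21·39 ≡ 29.
  x = λ² - 59 - 59 = 841 - 118 ≡ 12; y = λ·(59 - 12) - 78 ≡ 21. → (12, 21)
3P: (12, 21) + (59, 78). λ = (78 - 21)/(59 - 12) ≡ 57/47 mod 79. 47⁻¹ ≡ 37 (mod 79), so λ ≡ 55.
  x = λ² - 12 - 59 = 3025 - 71 ≡ 31; y = λ·(12 - 31) - 21 ≡ 40. → (31, 40)
4P: (31, 40) + (59, 78). λ = (78 - 40)/(59 - 31) ≡ 38/28 mod 79. 28⁻¹ ≡ 48 (mod 79), so λ ≡ 7.
  x = λ² - 31 - 59 = 49 - 90 ≡ 38; y = λ·(31 - 38) - 40 ≡ 69. → (38, 69)
5P: (38, 69) + (59, 78). λ = (78 - 69)/(59 - 38) ≡ 9/21 mod 79. 21⁻¹ ≡ 64 (mod 79), so λ ≡ 23.
  x = λ² - 38 - 59 = 529 - 97 ≡ 37; y = λ·(38 - 37) - 69 ≡ 33. → (37, 33)
6P: (37, 33) + (59, 78). λ = (78 - 33)/(59 - 37) ≡ 45/22 mod 79. 22⁻¹ ≡ 18 (mod 79), so λ ≡ 20.
  x = λ² - 37 - 59 = 400 - 96 ≡ 67; y = λ·(37 - 67) - 33 ≡ 78. → (67, 78)
7P: (67, 78) + (59, 78). λ = (78 - 78)/(59 - 67) ≡ 0/71 mod 79. 71⁻¹ ≡ 69 (mod 79) since 71·69 = 4899 ≡ 1, so λ ≡ 0.
  x = λ² - 67 - 59 = 0 - 126 ≡ 32; y = λ·(67 - 32) - 78 ≡ 1. → (32, 1)
8P: (32, 1) + (59, 78). λ = (78 - 1)/(59 - 32) ≡ 77/27 mod 79. 27⁻¹ ≡ 41 (mod 79), so λ ≡ 76.
  x = λ² - 32 - 59 = 5776 - 91 ≡ 76; y = λ·(32 - 76) - 1 ≡ 52. → (76, 52)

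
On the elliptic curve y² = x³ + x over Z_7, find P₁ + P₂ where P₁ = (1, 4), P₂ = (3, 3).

(5, 5)

(1, 4) + (3, 3). λ = (3 - 4)/(3 - 1) ≡ 6/2 mod 7. 2⁻¹ ≡ 4 (mod 7), so λ ≡ 3.
  x = λ² - 1 - 3 = 9 - 4 ≡ 5; y = λ·(1 - 5) - 4 ≡ 5. → (5, 5)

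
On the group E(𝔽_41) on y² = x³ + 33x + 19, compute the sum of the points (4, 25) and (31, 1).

(4, 25) + (31, 1). λ = (1 - 25)/(31 - 4) ≡ 17/27 mod 41. 27⁻¹ ≡ 38 (mod 41), so λ ≡ 31.
  x = λ² - 4 - 31 = 961 - 35 ≡ 24; y = λ·(4 - 24) - 25 ≡ 11. → (24, 11)

(24, 11)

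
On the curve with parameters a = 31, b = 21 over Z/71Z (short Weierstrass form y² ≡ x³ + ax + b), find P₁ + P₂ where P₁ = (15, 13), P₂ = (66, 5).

(15, 13) + (66, 5). λ = (5 - 13)/(66 - 15) ≡ 63/51 mod 71. 51⁻¹ ≡ 39 (mod 71) since 51·39 = 1989 ≡ 1, so λ ≡ 43.
  x = λ² - 15 - 66 = 1849 - 81 ≡ 64; y = λ·(15 - 64) - 13 ≡ 10. → (64, 10)

(64, 10)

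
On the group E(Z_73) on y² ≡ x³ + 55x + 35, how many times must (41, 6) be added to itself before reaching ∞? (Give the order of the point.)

10

2P: tangent at (41, 6): λ = (3·41² + 55)/(2·6) ≡ 61/12. 12⁻¹ ≡ 67 (mod 73), so λ ≡ 61·67 ≡ 72.
  x = λ² - 41 - 41 = 5184 - 82 ≡ 65; y = λ·(41 - 65) - 6 ≡ 18. → (65, 18)
3P: (65, 18) + (41, 6). λ = (6 - 18)/(41 - 65) ≡ 61/49 mod 73. 49⁻¹ ≡ 3 (mod 73), so λ ≡ 37.
  x = λ² - 65 - 41 = 1369 - 106 ≡ 22; y = λ·(65 - 22) - 18 ≡ 40. → (22, 40)
4P: (22, 40) + (41, 6). λ = (6 - 40)/(41 - 22) ≡ 39/19 mod 73. 19⁻¹ ≡ 50 (mod 73), so λ ≡ 52.
  x = λ² - 22 - 41 = 2704 - 63 ≡ 13; y = λ·(22 - 13) - 40 ≡ 63. → (13, 63)
5P: (13, 63) + (41, 6). λ = (6 - 63)/(41 - 13) ≡ 16/28 mod 73. 28⁻¹ ≡ 60 (mod 73), so λ ≡ 11.
  x = λ² - 13 - 41 = 121 - 54 ≡ 67; y = λ·(13 - 67) - 63 ≡ 0. → (67, 0)
6P: (67, 0) + (41, 6). λ = (6 - 0)/(41 - 67) ≡ 6/47 mod 73. 47⁻¹ ≡ 14 (mod 73) since 47·14 = 658 ≡ 1, so λ ≡ 11.
  x = λ² - 67 - 41 = 121 - 108 ≡ 13; y = λ·(67 - 13) - 0 ≡ 10. → (13, 10)
7P: (13, 10) + (41, 6). λ = (6 - 10)/(41 - 13) ≡ 69/28 mod 73. 28⁻¹ ≡ 60 (mod 73), so λ ≡ 52.
  x = λ² - 13 - 41 = 2704 - 54 ≡ 22; y = λ·(13 - 22) - 10 ≡ 33. → (22, 33)
8P: (22, 33) + (41, 6). λ = (6 - 33)/(41 - 22) ≡ 46/19 mod 73. 19⁻¹ ≡ 50 (mod 73), so λ ≡ 37.
  x = λ² - 22 - 41 = 1369 - 63 ≡ 65; y = λ·(22 - 65) - 33 ≡ 55. → (65, 55)
9P: (65, 55) + (41, 6). λ = (6 - 55)/(41 - 65) ≡ 24/49 mod 73. 49⁻¹ ≡ 3 (mod 73), so λ ≡ 72.
  x = λ² - 65 - 41 = 5184 - 106 ≡ 41; y = λ·(65 - 41) - 55 ≡ 67. → (41, 67)
10P: (41, 67) + (41, 6): same x and y₁ ≡ -y₂, so the sum is ∞.
10P = ∞, so the order is 10.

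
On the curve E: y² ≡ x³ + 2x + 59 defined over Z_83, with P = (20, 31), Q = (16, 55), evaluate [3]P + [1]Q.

First 3P:
Repeated addition: build up to 3P.
2P: tangent at (20, 31): λ = (3·20² + 2)/(2·31) ≡ 40/62. 62⁻¹ ≡ 79 (mod 83) since 62·79 = 4898 ≡ 1, so λ ≡ 40·79 ≡ 6.
  x = λ² - 20 - 20 = 36 - 40 ≡ 79; y = λ·(20 - 79) - 31 ≡ 30. → (79, 30)
3P: (79, 30) + (20, 31). λ = (31 - 30)/(20 - 79) ≡ 1/24 mod 83. 24⁻¹ ≡ 45 (mod 83) since 24·45 = 1080 ≡ 1, so λ ≡ 45.
  x = λ² - 79 - 20 = 2025 - 99 ≡ 17; y = λ·(79 - 17) - 30 ≡ 21. → (17, 21)
3P = (17, 21).
Finally 3P + Q:
(17, 21) + (16, 55). λ = (55 - 21)/(16 - 17) ≡ 34/82 mod 83. 82⁻¹ ≡ 82 (mod 83) since 82·82 = 6724 ≡ 1, so λ ≡ 49.
  x = λ² - 17 - 16 = 2401 - 33 ≡ 44; y = λ·(17 - 44) - 21 ≡ 67. → (44, 67)

(44, 67)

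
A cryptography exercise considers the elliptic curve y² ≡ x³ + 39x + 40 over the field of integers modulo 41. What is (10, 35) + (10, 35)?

tangent at (10, 35): λ = (3·10² + 39)/(2·35) ≡ 11/29. 29⁻¹ ≡ 17 (mod 41), so λ ≡ 11·17 ≡ 23.
  x = λ² - 10 - 10 = 529 - 20 ≡ 17; y = λ·(10 - 17) - 35 ≡ 9. → (17, 9)

(17, 9)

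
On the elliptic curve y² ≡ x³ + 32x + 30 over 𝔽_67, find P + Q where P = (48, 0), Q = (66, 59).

(48, 0) + (66, 59). λ = (59 - 0)/(66 - 48) ≡ 59/18 mod 67. 18⁻¹ ≡ 41 (mod 67) since 18·41 = 738 ≡ 1, so λ ≡ 7.
  x = λ² - 48 - 66 = 49 - 114 ≡ 2; y = λ·(48 - 2) - 0 ≡ 54. → (2, 54)

(2, 54)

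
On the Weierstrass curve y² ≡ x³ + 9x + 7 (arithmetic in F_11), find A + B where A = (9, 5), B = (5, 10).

(9, 5) + (5, 10). λ = (10 - 5)/(5 - 9) ≡ 5/7 mod 11. 7⁻¹ ≡ 8 (mod 11) since 7·8 = 56 ≡ 1, so λ ≡ 7.
  x = λ² - 9 - 5 = 49 - 14 ≡ 2; y = λ·(9 - 2) - 5 ≡ 0. → (2, 0)

(2, 0)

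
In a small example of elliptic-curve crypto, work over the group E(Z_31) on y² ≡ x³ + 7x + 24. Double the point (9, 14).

tangent at (9, 14): λ = (3·9² + 7)/(2·14) ≡ 2/28. 28⁻¹ ≡ 10 (mod 31), so λ ≡ 2·10 ≡ 20.
  x = λ² - 9 - 9 = 400 - 18 ≡ 10; y = λ·(9 - 10) - 14 ≡ 28. → (10, 28)

(10, 28)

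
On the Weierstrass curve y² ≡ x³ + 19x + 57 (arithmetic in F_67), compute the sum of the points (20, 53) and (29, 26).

(20, 53) + (29, 26). λ = (26 - 53)/(29 - 20) ≡ 40/9 mod 67. 9⁻¹ ≡ 15 (mod 67) since 9·15 = 135 ≡ 1, so λ ≡ 64.
  x = λ² - 20 - 29 = 4096 - 49 ≡ 27; y = λ·(20 - 27) - 53 ≡ 35. → (27, 35)

(27, 35)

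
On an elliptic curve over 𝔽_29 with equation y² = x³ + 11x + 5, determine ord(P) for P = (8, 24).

2P: tangent at (8, 24): λ = (3·8² + 11)/(2·24) ≡ 0/19. 19⁻¹ ≡ 26 (mod 29) since 19·26 = 494 ≡ 1, so λ ≡ 0·26 ≡ 0.
  x = λ² - 8 - 8 = 0 - 16 ≡ 13; y = λ·(8 - 13) - 24 ≡ 5. → (13, 5)
3P: (13, 5) + (8, 24). λ = (24 - 5)/(8 - 13) ≡ 19/24 mod 29. 24⁻¹ ≡ 23 (mod 29) since 24·23 = 552 ≡ 1, so λ ≡ 2.
  x = λ² - 13 - 8 = 4 - 21 ≡ 12; y = λ·(13 - 12) - 5 ≡ 26. → (12, 26)
4P: (12, 26) + (8, 24). λ = (24 - 26)/(8 - 12) ≡ 27/25 mod 29. 25⁻¹ ≡ 7 (mod 29) since 25·7 = 175 ≡ 1, so λ ≡ 15.
  x = λ² - 12 - 8 = 225 - 20 ≡ 2; y = λ·(12 - 2) - 26 ≡ 8. → (2, 8)
5P: (2, 8) + (8, 24). λ = (24 - 8)/(8 - 2) ≡ 16/6 mod 29. 6⁻¹ ≡ 5 (mod 29) since 6·5 = 30 ≡ 1, so λ ≡ 22.
  x = λ² - 2 - 8 = 484 - 10 ≡ 10; y = λ·(2 - 10) - 8 ≡ 19. → (10, 19)
6P: (10, 19) + (8, 24). λ = (24 - 19)/(8 - 10) ≡ 5/27 mod 29. 27⁻¹ ≡ 14 (mod 29), so λ ≡ 12.
  x = λ² - 10 - 8 = 144 - 18 ≡ 10; y = λ·(10 - 10) - 19 ≡ 10. → (10, 10)
7P: (10, 10) + (8, 24). λ = (24 - 10)/(8 - 10) ≡ 14/27 mod 29. 27⁻¹ ≡ 14 (mod 29), so λ ≡ 22.
  x = λ² - 10 - 8 = 484 - 18 ≡ 2; y = λ·(10 - 2) - 10 ≡ 21. → (2, 21)
8P: (2, 21) + (8, 24). λ = (24 - 21)/(8 - 2) ≡ 3/6 mod 29. 6⁻¹ ≡ 5 (mod 29), so λ ≡ 15.
  x = λ² - 2 - 8 = 225 - 10 ≡ 12; y = λ·(2 - 12) - 21 ≡ 3. → (12, 3)
9P: (12, 3) + (8, 24). λ = (24 - 3)/(8 - 12) ≡ 21/25 mod 29. 25⁻¹ ≡ 7 (mod 29) since 25·7 = 175 ≡ 1, so λ ≡ 2.
  x = λ² - 12 - 8 = 4 - 20 ≡ 13; y = λ·(12 - 13) - 3 ≡ 24. → (13, 24)
10P: (13, 24) + (8, 24). λ = (24 - 24)/(8 - 13) ≡ 0/24 mod 29. 24⁻¹ ≡ 23 (mod 29) since 24·23 = 552 ≡ 1, so λ ≡ 0.
  x = λ² - 13 - 8 = 0 - 21 ≡ 8; y = λ·(13 - 8) - 24 ≡ 5. → (8, 5)
11P: (8, 5) + (8, 24): same x and y₁ ≡ -y₂, so the sum is 𝒪.
11P = 𝒪, so the order is 11.

11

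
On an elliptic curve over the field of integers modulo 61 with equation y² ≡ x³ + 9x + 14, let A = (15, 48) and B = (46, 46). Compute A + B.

(15, 48) + (46, 46). λ = (46 - 48)/(46 - 15) ≡ 59/31 mod 61. 31⁻¹ ≡ 2 (mod 61), so λ ≡ 57.
  x = λ² - 15 - 46 = 3249 - 61 ≡ 16; y = λ·(15 - 16) - 48 ≡ 17. → (16, 17)

(16, 17)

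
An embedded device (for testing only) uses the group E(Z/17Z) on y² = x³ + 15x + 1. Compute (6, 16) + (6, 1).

O

The two points share x = 6 and their y-coordinates satisfy 16 + 1 ≡ 0 (mod 17), so they are inverses. Their sum is 𝒪.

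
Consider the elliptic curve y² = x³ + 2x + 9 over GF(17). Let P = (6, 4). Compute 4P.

Repeated addition: build up to 4P.
2P: tangent at (6, 4): λ = (3·6² + 2)/(2·4) ≡ 8/8. 8⁻¹ ≡ 15 (mod 17), so λ ≡ 8·15 ≡ 1.
  x = λ² - 6 - 6 = 1 - 12 ≡ 6; y = λ·(6 - 6) - 4 ≡ 13. → (6, 13)
3P: (6, 13) + (6, 4): same x and y₁ ≡ -y₂, so the sum is ∞.
4P: ∞ + (6, 4) = (6, 4) (identity).

(6, 4)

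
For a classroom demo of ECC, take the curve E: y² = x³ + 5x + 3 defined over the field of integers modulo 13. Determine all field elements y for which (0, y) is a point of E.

x³ + 5x + 3 = 3 ≡ 3 (mod 13).
Square roots of 3 mod 13: 4 and 9 (since 4² = 16 ≡ 3).

4, 9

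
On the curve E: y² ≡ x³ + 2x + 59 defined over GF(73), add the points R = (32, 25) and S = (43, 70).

(63, 34)

(32, 25) + (43, 70). λ = (70 - 25)/(43 - 32) ≡ 45/11 mod 73. 11⁻¹ ≡ 20 (mod 73) since 11·20 = 220 ≡ 1, so λ ≡ 24.
  x = λ² - 32 - 43 = 576 - 75 ≡ 63; y = λ·(32 - 63) - 25 ≡ 34. → (63, 34)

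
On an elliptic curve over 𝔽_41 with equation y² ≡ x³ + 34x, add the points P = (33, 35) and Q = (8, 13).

(32, 20)

(33, 35) + (8, 13). λ = (13 - 35)/(8 - 33) ≡ 19/16 mod 41. 16⁻¹ ≡ 18 (mod 41), so λ ≡ 14.
  x = λ² - 33 - 8 = 196 - 41 ≡ 32; y = λ·(33 - 32) - 35 ≡ 20. → (32, 20)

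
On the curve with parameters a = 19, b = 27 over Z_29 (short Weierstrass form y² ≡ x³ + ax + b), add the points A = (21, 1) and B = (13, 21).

(21, 1) + (13, 21). λ = (21 - 1)/(13 - 21) ≡ 20/21 mod 29. 21⁻¹ ≡ 18 (mod 29), so λ ≡ 12.
  x = λ² - 21 - 13 = 144 - 34 ≡ 23; y = λ·(21 - 23) - 1 ≡ 4. → (23, 4)

(23, 4)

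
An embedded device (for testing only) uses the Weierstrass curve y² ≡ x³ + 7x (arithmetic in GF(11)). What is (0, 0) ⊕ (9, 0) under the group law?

(0, 0) + (9, 0). λ = (0 - 0)/(9 - 0) ≡ 0/9 mod 11. 9⁻¹ ≡ 5 (mod 11) since 9·5 = 45 ≡ 1, so λ ≡ 0.
  x = λ² - 0 - 9 = 0 - 9 ≡ 2; y = λ·(0 - 2) - 0 ≡ 0. → (2, 0)

(2, 0)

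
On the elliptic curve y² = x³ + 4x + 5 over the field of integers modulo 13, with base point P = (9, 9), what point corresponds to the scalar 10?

Double-and-add on 10 = (1010)₂. Start with P = (9, 9) for the leading 1-bit.
double: tangent at (9, 9): λ = (3·9² + 4)/(2·9) ≡ 0/5. 5⁻¹ ≡ 8 (mod 13) since 5·8 = 40 ≡ 1, so λ ≡ 0·8 ≡ 0.
  x = λ² - 9 - 9 = 0 - 18 ≡ 8; y = λ·(9 - 8) - 9 ≡ 4. → (8, 4)
double: tangent at (8, 4): λ = (3·8² + 4)/(2·4) ≡ 1/8. 8⁻¹ ≡ 5 (mod 13), so λ ≡ 1·5 ≡ 5.
  x = λ² - 8 - 8 = 25 - 16 ≡ 9; y = λ·(8 - 9) - 4 ≡ 4. → (9, 4)
add P: (9, 4) + (9, 9): same x and y₁ ≡ -y₂, so the sum is O.
double: O + O = O (identity).

O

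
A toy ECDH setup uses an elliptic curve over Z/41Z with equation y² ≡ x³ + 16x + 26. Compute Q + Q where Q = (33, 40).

tangent at (33, 40): λ = (3·33² + 16)/(2·40) ≡ 3/39. 39⁻¹ ≡ 20 (mod 41) since 39·20 = 780 ≡ 1, so λ ≡ 3·20 ≡ 19.
  x = λ² - 33 - 33 = 361 - 66 ≡ 8; y = λ·(33 - 8) - 40 ≡ 25. → (8, 25)

(8, 25)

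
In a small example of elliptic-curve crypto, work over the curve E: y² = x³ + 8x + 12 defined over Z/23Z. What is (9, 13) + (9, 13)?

tangent at (9, 13): λ = (3·9² + 8)/(2·13) ≡ 21/3. 3⁻¹ ≡ 8 (mod 23) since 3·8 = 24 ≡ 1, so λ ≡ 21·8 ≡ 7.
  x = λ² - 9 - 9 = 49 - 18 ≡ 8; y = λ·(9 - 8) - 13 ≡ 17. → (8, 17)

(8, 17)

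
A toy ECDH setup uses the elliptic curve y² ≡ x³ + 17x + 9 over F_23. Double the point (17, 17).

tangent at (17, 17): λ = (3·17² + 17)/(2·17) ≡ 10/11. 11⁻¹ ≡ 21 (mod 23) since 11·21 = 231 ≡ 1, so λ ≡ 10·21 ≡ 3.
  x = λ² - 17 - 17 = 9 - 34 ≡ 21; y = λ·(17 - 21) - 17 ≡ 17. → (21, 17)

(21, 17)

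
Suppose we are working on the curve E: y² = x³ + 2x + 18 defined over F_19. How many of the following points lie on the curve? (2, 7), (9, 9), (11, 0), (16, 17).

(2, 7): 7² ≡ 11, rhs ≡ 11 → on.
(9, 9): 9² ≡ 5, rhs ≡ 5 → on.
(11, 0): 0² ≡ 0, rhs ≡ 3 → off.
(16, 17): 17² ≡ 4, rhs ≡ 4 → on.

3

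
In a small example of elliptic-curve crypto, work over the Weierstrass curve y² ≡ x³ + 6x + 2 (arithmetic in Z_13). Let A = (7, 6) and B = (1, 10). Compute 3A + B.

First 3A:
Repeated addition: build up to 3A.
2A: tangent at (7, 6): λ = (3·7² + 6)/(2·6) ≡ 10/12. 12⁻¹ ≡ 12 (mod 13), so λ ≡ 10·12 ≡ 3.
  x = λ² - 7 - 7 = 9 - 14 ≡ 8; y = λ·(7 - 8) - 6 ≡ 4. → (8, 4)
3A: (8, 4) + (7, 6). λ = (6 - 4)/(7 - 8) ≡ 2/12 mod 13. 12⁻¹ ≡ 12 (mod 13), so λ ≡ 11.
  x = λ² - 8 - 7 = 121 - 15 ≡ 2; y = λ·(8 - 2) - 4 ≡ 10. → (2, 10)
3A = (2, 10).
Finally 3A + B:
(2, 10) + (1, 10). λ = (10 - 10)/(1 - 2) ≡ 0/12 mod 13. 12⁻¹ ≡ 12 (mod 13), so λ ≡ 0.
  x = λ² - 2 - 1 = 0 - 3 ≡ 10; y = λ·(2 - 10) - 10 ≡ 3. → (10, 3)

(10, 3)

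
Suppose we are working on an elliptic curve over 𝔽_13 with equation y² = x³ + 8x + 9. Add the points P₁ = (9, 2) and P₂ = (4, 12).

(9, 2) + (4, 12). λ = (12 - 2)/(4 - 9) ≡ 10/8 mod 13. 8⁻¹ ≡ 5 (mod 13) since 8·5 = 40 ≡ 1, so λ ≡ 11.
  x = λ² - 9 - 4 = 121 - 13 ≡ 4; y = λ·(9 - 4) - 2 ≡ 1. → (4, 1)

(4, 1)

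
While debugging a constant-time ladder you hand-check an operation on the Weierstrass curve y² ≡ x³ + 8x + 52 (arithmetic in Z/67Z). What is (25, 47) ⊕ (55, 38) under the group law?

(25, 47) + (55, 38). λ = (38 - 47)/(55 - 25) ≡ 58/30 mod 67. 30⁻¹ ≡ 38 (mod 67), so λ ≡ 60.
  x = λ² - 25 - 55 = 3600 - 80 ≡ 36; y = λ·(25 - 36) - 47 ≡ 30. → (36, 30)

(36, 30)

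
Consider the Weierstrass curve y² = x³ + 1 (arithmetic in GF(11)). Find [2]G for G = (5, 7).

tangent at (5, 7): λ = (3·5² + 0)/(2·7) ≡ 9/3. 3⁻¹ ≡ 4 (mod 11), so λ ≡ 9·4 ≡ 3.
  x = λ² - 5 - 5 = 9 - 10 ≡ 10; y = λ·(5 - 10) - 7 ≡ 0. → (10, 0)

(10, 0)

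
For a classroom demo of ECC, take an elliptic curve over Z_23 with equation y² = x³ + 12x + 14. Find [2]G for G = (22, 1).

tangent at (22, 1): λ = (3·22² + 12)/(2·1) ≡ 15/2. 2⁻¹ ≡ 12 (mod 23), so λ ≡ 15·12 ≡ 19.
  x = λ² - 22 - 22 = 361 - 44 ≡ 18; y = λ·(22 - 18) - 1 ≡ 6. → (18, 6)

(18, 6)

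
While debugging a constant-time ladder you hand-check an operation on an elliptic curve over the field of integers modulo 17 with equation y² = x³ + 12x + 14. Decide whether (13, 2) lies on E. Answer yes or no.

yes

y² = 2² ≡ 4; x³ + 12x + 14 = 2367 ≡ 4 (mod 17). 4 = 4.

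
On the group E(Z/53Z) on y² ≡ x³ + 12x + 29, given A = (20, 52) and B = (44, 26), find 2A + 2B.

(45, 51)

First 2A:
Repeated addition: build up to 2A.
2A: tangent at (20, 52): λ = (3·20² + 12)/(2·52) ≡ 46/51. 51⁻¹ ≡ 26 (mod 53), so λ ≡ 46·26 ≡ 30.
  x = λ² - 20 - 20 = 900 - 40 ≡ 12; y = λ·(20 - 12) - 52 ≡ 29. → (12, 29)
2A = (12, 29).
Next 2B:
Repeated addition: build up to 2B.
2B: tangent at (44, 26): λ = (3·44² + 12)/(2·26) ≡ 43/52. 52⁻¹ ≡ 52 (mod 53) since 52·52 = 2704 ≡ 1, so λ ≡ 43·52 ≡ 10.
  x = λ² - 44 - 44 = 100 - 88 ≡ 12; y = λ·(44 - 12) - 26 ≡ 29. → (12, 29)
2B = (12, 29).
Finally 2A + 2B:
tangent at (12, 29): λ = (3·12² + 12)/(2·29) ≡ 20/5. 5⁻¹ ≡ 32 (mod 53), so λ ≡ 20·32 ≡ 4.
  x = λ² - 12 - 12 = 16 - 24 ≡ 45; y = λ·(12 - 45) - 29 ≡ 51. → (45, 51)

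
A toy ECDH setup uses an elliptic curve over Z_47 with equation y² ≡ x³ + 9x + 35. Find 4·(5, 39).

Write P = (5, 39).
Double-and-add on 4 = (100)₂. Start with P = (5, 39) for the leading 1-bit.
double: tangent at (5, 39): λ = (3·5² + 9)/(2·39) ≡ 37/31. 31⁻¹ ≡ 44 (mod 47), so λ ≡ 37·44 ≡ 30.
  x = λ² - 5 - 5 = 900 - 10 ≡ 44; y = λ·(5 - 44) - 39 ≡ 13. → (44, 13)
double: tangent at (44, 13): λ = (3·44² + 9)/(2·13) ≡ 36/26. 26⁻¹ ≡ 38 (mod 47), so λ ≡ 36·38 ≡ 5.
  x = λ² - 44 - 44 = 25 - 88 ≡ 31; y = λ·(44 - 31) - 13 ≡ 5. → (31, 5)

(31, 5)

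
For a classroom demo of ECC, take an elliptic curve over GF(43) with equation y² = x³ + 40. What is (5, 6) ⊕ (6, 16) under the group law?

(3, 14)

(5, 6) + (6, 16). λ = (16 - 6)/(6 - 5) ≡ 10/1 mod 43. 1⁻¹ ≡ 1 (mod 43), so λ ≡ 10.
  x = λ² - 5 - 6 = 100 - 11 ≡ 3; y = λ·(5 - 3) - 6 ≡ 14. → (3, 14)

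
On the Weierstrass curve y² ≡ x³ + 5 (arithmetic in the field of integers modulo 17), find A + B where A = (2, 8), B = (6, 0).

(13, 14)

(2, 8) + (6, 0). λ = (0 - 8)/(6 - 2) ≡ 9/4 mod 17. 4⁻¹ ≡ 13 (mod 17), so λ ≡ 15.
  x = λ² - 2 - 6 = 225 - 8 ≡ 13; y = λ·(2 - 13) - 8 ≡ 14. → (13, 14)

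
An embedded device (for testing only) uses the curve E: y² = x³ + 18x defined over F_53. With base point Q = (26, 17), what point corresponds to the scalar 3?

Repeated addition: build up to 3Q.
2Q: tangent at (26, 17): λ = (3·26² + 18)/(2·17) ≡ 32/34. 34⁻¹ ≡ 39 (mod 53), so λ ≡ 32·39 ≡ 29.
  x = λ² - 26 - 26 = 841 - 52 ≡ 47; y = λ·(26 - 47) - 17 ≡ 10. → (47, 10)
3Q: (47, 10) + (26, 17). λ = (17 - 10)/(26 - 47) ≡ 7/32 mod 53. 32⁻¹ ≡ 5 (mod 53), so λ ≡ 35.
  x = λ² - 47 - 26 = 1225 - 73 ≡ 39; y = λ·(47 - 39) - 10 ≡ 5. → (39, 5)

(39, 5)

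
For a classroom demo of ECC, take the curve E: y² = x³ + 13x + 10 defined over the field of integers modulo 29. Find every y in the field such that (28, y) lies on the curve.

x³ + 13x + 10 = 22326 ≡ 25 (mod 29).
Square roots of 25 mod 29: 5 and 24 (since 5² = 25 ≡ 25).

5, 24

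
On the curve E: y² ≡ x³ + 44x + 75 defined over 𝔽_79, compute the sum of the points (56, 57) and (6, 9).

(56, 57) + (6, 9). λ = (9 - 57)/(6 - 56) ≡ 31/29 mod 79. 29⁻¹ ≡ 30 (mod 79) since 29·30 = 870 ≡ 1, so λ ≡ 61.
  x = λ² - 56 - 6 = 3721 - 62 ≡ 25; y = λ·(56 - 25) - 57 ≡ 17. → (25, 17)

(25, 17)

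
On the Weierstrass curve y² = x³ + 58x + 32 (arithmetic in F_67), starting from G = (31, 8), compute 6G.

Repeated addition: build up to 6G.
2G: tangent at (31, 8): λ = (3·31² + 58)/(2·8) ≡ 60/16. 16⁻¹ ≡ 21 (mod 67) since 16·21 = 336 ≡ 1, so λ ≡ 60·21 ≡ 54.
  x = λ² - 31 - 31 = 2916 - 62 ≡ 40; y = λ·(31 - 40) - 8 ≡ 42. → (40, 42)
3G: (40, 42) + (31, 8). λ = (8 - 42)/(31 - 40) ≡ 33/58 mod 67. 58⁻¹ ≡ 52 (mod 67) since 58·52 = 3016 ≡ 1, so λ ≡ 41.
  x = λ² - 40 - 31 = 1681 - 71 ≡ 2; y = λ·(40 - 2) - 42 ≡ 42. → (2, 42)
4G: (2, 42) + (31, 8). λ = (8 - 42)/(31 - 2) ≡ 33/29 mod 67. 29⁻¹ ≡ 37 (mod 67), so λ ≡ 15.
  x = λ² - 2 - 31 = 225 - 33 ≡ 58; y = λ·(2 - 58) - 42 ≡ 56. → (58, 56)
5G: (58, 56) + (31, 8). λ = (8 - 56)/(31 - 58) ≡ 19/40 mod 67. 40⁻¹ ≡ 62 (mod 67), so λ ≡ 39.
  x = λ² - 58 - 31 = 1521 - 89 ≡ 25; y = λ·(58 - 25) - 56 ≡ 25. → (25, 25)
6G: (25, 25) + (31, 8). λ = (8 - 25)/(31 - 25) ≡ 50/6 mod 67. 6⁻¹ ≡ 56 (mod 67), so λ ≡ 53.
  x = λ² - 25 - 31 = 2809 - 56 ≡ 6; y = λ·(25 - 6) - 25 ≡ 44. → (6, 44)

(6, 44)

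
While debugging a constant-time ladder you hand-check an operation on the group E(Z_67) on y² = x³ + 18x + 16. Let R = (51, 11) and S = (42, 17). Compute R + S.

(51, 11) + (42, 17). λ = (17 - 11)/(42 - 51) ≡ 6/58 mod 67. 58⁻¹ ≡ 52 (mod 67), so λ ≡ 44.
  x = λ² - 51 - 42 = 1936 - 93 ≡ 34; y = λ·(51 - 34) - 11 ≡ 0. → (34, 0)

(34, 0)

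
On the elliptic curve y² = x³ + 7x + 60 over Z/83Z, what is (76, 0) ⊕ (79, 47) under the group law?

(76, 0) + (79, 47). λ = (47 - 0)/(79 - 76) ≡ 47/3 mod 83. 3⁻¹ ≡ 28 (mod 83), so λ ≡ 71.
  x = λ² - 76 - 79 = 5041 - 155 ≡ 72; y = λ·(76 - 72) - 0 ≡ 35. → (72, 35)

(72, 35)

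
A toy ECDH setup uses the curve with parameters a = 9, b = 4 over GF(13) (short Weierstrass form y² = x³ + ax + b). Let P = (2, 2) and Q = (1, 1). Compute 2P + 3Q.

First 2P:
Repeated addition: build up to 2P.
2P: tangent at (2, 2): λ = (3·2² + 9)/(2·2) ≡ 8/4. 4⁻¹ ≡ 10 (mod 13) since 4·10 = 40 ≡ 1, so λ ≡ 8·10 ≡ 2.
  x = λ² - 2 - 2 = 4 - 4 ≡ 0; y = λ·(2 - 0) - 2 ≡ 2. → (0, 2)
2P = (0, 2).
Next 3Q:
Repeated addition: build up to 3Q.
2Q: tangent at (1, 1): λ = (3·1² + 9)/(2·1) ≡ 12/2. 2⁻¹ ≡ 7 (mod 13), so λ ≡ 12·7 ≡ 6.
  x = λ² - 1 - 1 = 36 - 2 ≡ 8; y = λ·(1 - 8) - 1 ≡ 9. → (8, 9)
3Q: (8, 9) + (1, 1). λ = (1 - 9)/(1 - 8) ≡ 5/6 mod 13. 6⁻¹ ≡ 11 (mod 13), so λ ≡ 3.
  x = λ² - 8 - 1 = 9 - 9 ≡ 0; y = λ·(8 - 0) - 9 ≡ 2. → (0, 2)
3Q = (0, 2).
Finally 2P + 3Q:
tangent at (0, 2): λ = (3·0² + 9)/(2·2) ≡ 9/4. 4⁻¹ ≡ 10 (mod 13), so λ ≡ 9·10 ≡ 12.
  x = λ² - 0 - 0 = 144 - 0 ≡ 1; y = λ·(0 - 1) - 2 ≡ 12. → (1, 12)

(1, 12)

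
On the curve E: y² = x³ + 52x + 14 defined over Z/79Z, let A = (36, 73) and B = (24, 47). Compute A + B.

(61, 44)

(36, 73) + (24, 47). λ = (47 - 73)/(24 - 36) ≡ 53/67 mod 79. 67⁻¹ ≡ 46 (mod 79), so λ ≡ 68.
  x = λ² - 36 - 24 = 4624 - 60 ≡ 61; y = λ·(36 - 61) - 73 ≡ 44. → (61, 44)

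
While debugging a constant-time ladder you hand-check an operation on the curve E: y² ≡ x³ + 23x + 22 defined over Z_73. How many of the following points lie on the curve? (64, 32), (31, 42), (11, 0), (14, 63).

2

(64, 32): 32² ≡ 2, rhs ≡ 35 → off.
(31, 42): 42² ≡ 12, rhs ≡ 12 → on.
(11, 0): 0² ≡ 0, rhs ≡ 0 → on.
(14, 63): 63² ≡ 27, rhs ≡ 22 → off.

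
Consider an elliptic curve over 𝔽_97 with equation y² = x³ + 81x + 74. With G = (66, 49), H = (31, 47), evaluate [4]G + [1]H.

(67, 61)

First 4G:
Repeated addition: build up to 4G.
2G: tangent at (66, 49): λ = (3·66² + 81)/(2·49) ≡ 54/1. 1⁻¹ ≡ 1 (mod 97), so λ ≡ 54·1 ≡ 54.
  x = λ² - 66 - 66 = 2916 - 132 ≡ 68; y = λ·(66 - 68) - 49 ≡ 37. → (68, 37)
3G: (68, 37) + (66, 49). λ = (49 - 37)/(66 - 68) ≡ 12/95 mod 97. 95⁻¹ ≡ 48 (mod 97), so λ ≡ 91.
  x = λ² - 68 - 66 = 8281 - 134 ≡ 96; y = λ·(68 - 96) - 37 ≡ 34. → (96, 34)
4G: (96, 34) + (66, 49). λ = (49 - 34)/(66 - 96) ≡ 15/67 mod 97. 67⁻¹ ≡ 42 (mod 97), so λ ≡ 48.
  x = λ² - 96 - 66 = 2304 - 162 ≡ 8; y = λ·(96 - 8) - 34 ≡ 19. → (8, 19)
4G = (8, 19).
Finally 4G + H:
(8, 19) + (31, 47). λ = (47 - 19)/(31 - 8) ≡ 28/23 mod 97. 23⁻¹ ≡ 38 (mod 97), so λ ≡ 94.
  x = λ² - 8 - 31 = 8836 - 39 ≡ 67; y = λ·(8 - 67) - 19 ≡ 61. → (67, 61)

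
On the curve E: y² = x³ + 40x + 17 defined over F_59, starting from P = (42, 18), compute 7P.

Repeated addition: build up to 7P.
2P: tangent at (42, 18): λ = (3·42² + 40)/(2·18) ≡ 22/36. 36⁻¹ ≡ 41 (mod 59), so λ ≡ 22·41 ≡ 17.
  x = λ² - 42 - 42 = 289 - 84 ≡ 28; y = λ·(42 - 28) - 18 ≡ 43. → (28, 43)
3P: (28, 43) + (42, 18). λ = (18 - 43)/(42 - 28) ≡ 34/14 mod 59. 14⁻¹ ≡ 38 (mod 59) since 14·38 = 532 ≡ 1, so λ ≡ 53.
  x = λ² - 28 - 42 = 2809 - 70 ≡ 25; y = λ·(28 - 25) - 43 ≡ 57. → (25, 57)
4P: (25, 57) + (42, 18). λ = (18 - 57)/(42 - 25) ≡ 20/17 mod 59. 17⁻¹ ≡ 7 (mod 59), so λ ≡ 22.
  x = λ² - 25 - 42 = 484 - 67 ≡ 4; y = λ·(25 - 4) - 57 ≡ 51. → (4, 51)
5P: (4, 51) + (42, 18). λ = (18 - 51)/(42 - 4) ≡ 26/38 mod 59. 38⁻¹ ≡ 14 (mod 59) since 38·14 = 532 ≡ 1, so λ ≡ 10.
  x = λ² - 4 - 42 = 100 - 46 ≡ 54; y = λ·(4 - 54) - 51 ≡ 39. → (54, 39)
6P: (54, 39) + (42, 18). λ = (18 - 39)/(42 - 54) ≡ 38/47 mod 59. 47⁻¹ ≡ 54 (mod 59), so λ ≡ 46.
  x = λ² - 54 - 42 = 2116 - 96 ≡ 14; y = λ·(54 - 14) - 39 ≡ 31. → (14, 31)
7P: (14, 31) + (42, 18). λ = (18 - 31)/(42 - 14) ≡ 46/28 mod 59. 28⁻¹ ≡ 19 (mod 59), so λ ≡ 48.
  x = λ² - 14 - 42 = 2304 - 56 ≡ 6; y = λ·(14 - 6) - 31 ≡ 58. → (6, 58)

(6, 58)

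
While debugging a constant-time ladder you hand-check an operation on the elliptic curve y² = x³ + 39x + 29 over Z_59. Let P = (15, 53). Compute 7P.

(15, 6)

Double-and-add on 7 = (111)₂. Start with P = (15, 53) for the leading 1-bit.
double: tangent at (15, 53): λ = (3·15² + 39)/(2·53) ≡ 6/47. 47⁻¹ ≡ 54 (mod 59), so λ ≡ 6·54 ≡ 29.
  x = λ² - 15 - 15 = 841 - 30 ≡ 44; y = λ·(15 - 44) - 53 ≡ 50. → (44, 50)
add P: (44, 50) + (15, 53). λ = (53 - 50)/(15 - 44) ≡ 3/30 mod 59. 30⁻¹ ≡ 2 (mod 59) since 30·2 = 60 ≡ 1, so λ ≡ 6.
  x = λ² - 44 - 15 = 36 - 59 ≡ 36; y = λ·(44 - 36) - 50 ≡ 57. → (36, 57)
double: tangent at (36, 57): λ = (3·36² + 39)/(2·57) ≡ 33/55. 55⁻¹ ≡ 44 (mod 59), so λ ≡ 33·44 ≡ 36.
  x = λ² - 36 - 36 = 1296 - 72 ≡ 44; y = λ·(36 - 44) - 57 ≡ 9. → (44, 9)
add P: (44, 9) + (15, 53). λ = (53 - 9)/(15 - 44) ≡ 44/30 mod 59. 30⁻¹ ≡ 2 (mod 59) since 30·2 = 60 ≡ 1, so λ ≡ 29.
  x = λ² - 44 - 15 = 841 - 59 ≡ 15; y = λ·(44 - 15) - 9 ≡ 6. → (15, 6)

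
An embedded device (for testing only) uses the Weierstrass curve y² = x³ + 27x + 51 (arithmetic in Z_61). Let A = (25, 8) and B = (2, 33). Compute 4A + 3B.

(57, 60)

First 4A:
Double-and-add on 4 = (100)₂. Start with A = (25, 8) for the leading 1-bit.
double: tangent at (25, 8): λ = (3·25² + 27)/(2·8) ≡ 11/16. 16⁻¹ ≡ 42 (mod 61) since 16·42 = 672 ≡ 1, so λ ≡ 11·42 ≡ 35.
  x = λ² - 25 - 25 = 1225 - 50 ≡ 16; y = λ·(25 - 16) - 8 ≡ 2. → (16, 2)
double: tangent at (16, 2): λ = (3·16² + 27)/(2·2) ≡ 2/4. 4⁻¹ ≡ 46 (mod 61) since 4·46 = 184 ≡ 1, so λ ≡ 2·46 ≡ 31.
  x = λ² - 16 - 16 = 961 - 32 ≡ 14; y = λ·(16 - 14) - 2 ≡ 60. → (14, 60)
4A = (14, 60).
Next 3B:
Repeated addition: build up to 3B.
2B: tangent at (2, 33): λ = (3·2² + 27)/(2·33) ≡ 39/5. 5⁻¹ ≡ 49 (mod 61) since 5·49 = 245 ≡ 1, so λ ≡ 39·49 ≡ 20.
  x = λ² - 2 - 2 = 400 - 4 ≡ 30; y = λ·(2 - 30) - 33 ≡ 17. → (30, 17)
3B: (30, 17) + (2, 33). λ = (33 - 17)/(2 - 30) ≡ 16/33 mod 61. 33⁻¹ ≡ 37 (mod 61) since 33·37 = 1221 ≡ 1, so λ ≡ 43.
  x = λ² - 30 - 2 = 1849 - 32 ≡ 48; y = λ·(30 - 48) - 17 ≡ 2. → (48, 2)
3B = (48, 2).
Finally 4A + 3B:
(14, 60) + (48, 2). λ = (2 - 60)/(48 - 14) ≡ 3/34 mod 61. 34⁻¹ ≡ 9 (mod 61), so λ ≡ 27.
  x = λ² - 14 - 48 = 729 - 62 ≡ 57; y = λ·(14 - 57) - 60 ≡ 60. → (57, 60)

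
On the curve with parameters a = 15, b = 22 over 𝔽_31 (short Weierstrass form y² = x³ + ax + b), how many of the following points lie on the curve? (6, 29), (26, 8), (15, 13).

(6, 29): 29² ≡ 4, rhs ≡ 18 → off.
(26, 8): 8² ≡ 2, rhs ≡ 8 → off.
(15, 13): 13² ≡ 14, rhs ≡ 26 → off.

0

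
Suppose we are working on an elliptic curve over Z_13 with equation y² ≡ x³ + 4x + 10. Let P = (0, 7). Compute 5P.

Double-and-add on 5 = (101)₂. Start with P = (0, 7) for the leading 1-bit.
double: tangent at (0, 7): λ = (3·0² + 4)/(2·7) ≡ 4/1. 1⁻¹ ≡ 1 (mod 13), so λ ≡ 4·1 ≡ 4.
  x = λ² - 0 - 0 = 16 - 0 ≡ 3; y = λ·(0 - 3) - 7 ≡ 7. → (3, 7)
double: tangent at (3, 7): λ = (3·3² + 4)/(2·7) ≡ 5/1. 1⁻¹ ≡ 1 (mod 13), so λ ≡ 5·1 ≡ 5.
  x = λ² - 3 - 3 = 25 - 6 ≡ 6; y = λ·(3 - 6) - 7 ≡ 4. → (6, 4)
add P: (6, 4) + (0, 7). λ = (7 - 4)/(0 - 6) ≡ 3/7 mod 13. 7⁻¹ ≡ 2 (mod 13), so λ ≡ 6.
  x = λ² - 6 - 0 = 36 - 6 ≡ 4; y = λ·(6 - 4) - 4 ≡ 8. → (4, 8)

(4, 8)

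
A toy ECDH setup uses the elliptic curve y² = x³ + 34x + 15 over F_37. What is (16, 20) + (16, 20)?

tangent at (16, 20): λ = (3·16² + 34)/(2·20) ≡ 25/3. 3⁻¹ ≡ 25 (mod 37) since 3·25 = 75 ≡ 1, so λ ≡ 25·25 ≡ 33.
  x = λ² - 16 - 16 = 1089 - 32 ≡ 21; y = λ·(16 - 21) - 20 ≡ 0. → (21, 0)

(21, 0)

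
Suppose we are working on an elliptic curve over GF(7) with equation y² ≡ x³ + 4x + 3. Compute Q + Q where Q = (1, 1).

tangent at (1, 1): λ = (3·1² + 4)/(2·1) ≡ 0/2. 2⁻¹ ≡ 4 (mod 7), so λ ≡ 0·4 ≡ 0.
  x = λ² - 1 - 1 = 0 - 2 ≡ 5; y = λ·(1 - 5) - 1 ≡ 6. → (5, 6)

(5, 6)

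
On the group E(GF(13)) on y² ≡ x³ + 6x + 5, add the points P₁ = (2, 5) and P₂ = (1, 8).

(6, 7)

(2, 5) + (1, 8). λ = (8 - 5)/(1 - 2) ≡ 3/12 mod 13. 12⁻¹ ≡ 12 (mod 13) since 12·12 = 144 ≡ 1, so λ ≡ 10.
  x = λ² - 2 - 1 = 100 - 3 ≡ 6; y = λ·(2 - 6) - 5 ≡ 7. → (6, 7)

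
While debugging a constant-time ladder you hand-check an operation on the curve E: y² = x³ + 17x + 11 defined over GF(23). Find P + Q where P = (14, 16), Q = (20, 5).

(14, 16) + (20, 5). λ = (5 - 16)/(20 - 14) ≡ 12/6 mod 23. 6⁻¹ ≡ 4 (mod 23), so λ ≡ 2.
  x = λ² - 14 - 20 = 4 - 34 ≡ 16; y = λ·(14 - 16) - 16 ≡ 3. → (16, 3)

(16, 3)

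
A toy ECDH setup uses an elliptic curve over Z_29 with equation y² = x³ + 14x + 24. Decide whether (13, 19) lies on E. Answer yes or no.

y² = 19² ≡ 13; x³ + 14x + 24 = 2403 ≡ 25 (mod 29). 13 ≠ 25.

no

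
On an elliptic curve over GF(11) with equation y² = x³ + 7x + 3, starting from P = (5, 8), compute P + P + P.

Repeated addition: build up to 3P.
2P: tangent at (5, 8): λ = (3·5² + 7)/(2·8) ≡ 5/5. 5⁻¹ ≡ 9 (mod 11), so λ ≡ 5·9 ≡ 1.
  x = λ² - 5 - 5 = 1 - 10 ≡ 2; y = λ·(5 - 2) - 8 ≡ 6. → (2, 6)
3P: (2, 6) + (5, 8). λ = (8 - 6)/(5 - 2) ≡ 2/3 mod 11. 3⁻¹ ≡ 4 (mod 11) since 3·4 = 12 ≡ 1, so λ ≡ 8.
  x = λ² - 2 - 5 = 64 - 7 ≡ 2; y = λ·(2 - 2) - 6 ≡ 5. → (2, 5)

(2, 5)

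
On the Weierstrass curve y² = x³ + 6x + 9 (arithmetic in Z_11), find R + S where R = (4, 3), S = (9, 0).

(4, 3) + (9, 0). λ = (0 - 3)/(9 - 4) ≡ 8/5 mod 11. 5⁻¹ ≡ 9 (mod 11), so λ ≡ 6.
  x = λ² - 4 - 9 = 36 - 13 ≡ 1; y = λ·(4 - 1) - 3 ≡ 4. → (1, 4)

(1, 4)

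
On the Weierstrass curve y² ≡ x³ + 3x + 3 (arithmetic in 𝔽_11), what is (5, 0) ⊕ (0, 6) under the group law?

(7, 9)

(5, 0) + (0, 6). λ = (6 - 0)/(0 - 5) ≡ 6/6 mod 11. 6⁻¹ ≡ 2 (mod 11), so λ ≡ 1.
  x = λ² - 5 - 0 = 1 - 5 ≡ 7; y = λ·(5 - 7) - 0 ≡ 9. → (7, 9)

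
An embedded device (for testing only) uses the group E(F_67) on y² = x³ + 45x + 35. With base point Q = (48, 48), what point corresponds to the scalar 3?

Repeated addition: build up to 3Q.
2Q: tangent at (48, 48): λ = (3·48² + 45)/(2·48) ≡ 56/29. 29⁻¹ ≡ 37 (mod 67), so λ ≡ 56·37 ≡ 62.
  x = λ² - 48 - 48 = 3844 - 96 ≡ 63; y = λ·(48 - 63) - 48 ≡ 27. → (63, 27)
3Q: (63, 27) + (48, 48). λ = (48 - 27)/(48 - 63) ≡ 21/52 mod 67. 52⁻¹ ≡ 58 (mod 67), so λ ≡ 12.
  x = λ² - 63 - 48 = 144 - 111 ≡ 33; y = λ·(63 - 33) - 27 ≡ 65. → (33, 65)

(33, 65)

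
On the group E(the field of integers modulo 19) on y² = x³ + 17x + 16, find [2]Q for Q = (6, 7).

tangent at (6, 7): λ = (3·6² + 17)/(2·7) ≡ 11/14. 14⁻¹ ≡ 15 (mod 19) since 14·15 = 210 ≡ 1, so λ ≡ 11·15 ≡ 13.
  x = λ² - 6 - 6 = 169 - 12 ≡ 5; y = λ·(6 - 5) - 7 ≡ 6. → (5, 6)

(5, 6)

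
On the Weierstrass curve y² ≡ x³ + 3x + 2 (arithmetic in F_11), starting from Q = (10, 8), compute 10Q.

Double-and-add on 10 = (1010)₂. Start with Q = (10, 8) for the leading 1-bit.
double: tangent at (10, 8): λ = (3·10² + 3)/(2·8) ≡ 6/5. 5⁻¹ ≡ 9 (mod 11), so λ ≡ 6·9 ≡ 10.
  x = λ² - 10 - 10 = 100 - 20 ≡ 3; y = λ·(10 - 3) - 8 ≡ 7. → (3, 7)
double: tangent at (3, 7): λ = (3·3² + 3)/(2·7) ≡ 8/3. 3⁻¹ ≡ 4 (mod 11) since 3·4 = 12 ≡ 1, so λ ≡ 8·4 ≡ 10.
  x = λ² - 3 - 3 = 100 - 6 ≡ 6; y = λ·(3 - 6) - 7 ≡ 7. → (6, 7)
add Q: (6, 7) + (10, 8). λ = (8 - 7)/(10 - 6) ≡ 1/4 mod 11. 4⁻¹ ≡ 3 (mod 11) since 4·3 = 12 ≡ 1, so λ ≡ 3.
  x = λ² - 6 - 10 = 9 - 16 ≡ 4; y = λ·(6 - 4) - 7 ≡ 10. → (4, 10)
double: tangent at (4, 10): λ = (3·4² + 3)/(2·10) ≡ 7/9. 9⁻¹ ≡ 5 (mod 11), so λ ≡ 7·5 ≡ 2.
  x = λ² - 4 - 4 = 4 - 8 ≡ 7; y = λ·(4 - 7) - 10 ≡ 6. → (7, 6)

(7, 6)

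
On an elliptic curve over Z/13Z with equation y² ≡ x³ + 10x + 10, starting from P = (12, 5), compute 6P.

Repeated addition: build up to 6P.
2P: tangent at (12, 5): λ = (3·12² + 10)/(2·5) ≡ 0/10. 10⁻¹ ≡ 4 (mod 13), so λ ≡ 0·4 ≡ 0.
  x = λ² - 12 - 12 = 0 - 24 ≡ 2; y = λ·(12 - 2) - 5 ≡ 8. → (2, 8)
3P: (2, 8) + (12, 5). λ = (5 - 8)/(12 - 2) ≡ 10/10 mod 13. 10⁻¹ ≡ 4 (mod 13) since 10·4 = 40 ≡ 1, so λ ≡ 1.
  x = λ² - 2 - 12 = 1 - 14 ≡ 0; y = λ·(2 - 0) - 8 ≡ 7. → (0, 7)
4P: (0, 7) + (12, 5). λ = (5 - 7)/(12 - 0) ≡ 11/12 mod 13. 12⁻¹ ≡ 12 (mod 13), so λ ≡ 2.
  x = λ² - 0 - 12 = 4 - 12 ≡ 5; y = λ·(0 - 5) - 7 ≡ 9. → (5, 9)
5P: (5, 9) + (12, 5). λ = (5 - 9)/(12 - 5) ≡ 9/7 mod 13. 7⁻¹ ≡ 2 (mod 13) since 7·2 = 14 ≡ 1, so λ ≡ 5.
  x = λ² - 5 - 12 = 25 - 17 ≡ 8; y = λ·(5 - 8) - 9 ≡ 2. → (8, 2)
6P: (8, 2) + (12, 5). λ = (5 - 2)/(12 - 8) ≡ 3/4 mod 13. 4⁻¹ ≡ 10 (mod 13), so λ ≡ 4.
  x = λ² - 8 - 12 = 16 - 20 ≡ 9; y = λ·(8 - 9) - 2 ≡ 7. → (9, 7)

(9, 7)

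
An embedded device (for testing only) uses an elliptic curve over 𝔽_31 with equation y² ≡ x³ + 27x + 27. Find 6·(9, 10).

(15, 5)

Write P = (9, 10).
Double-and-add on 6 = (110)₂. Start with P = (9, 10) for the leading 1-bit.
double: tangent at (9, 10): λ = (3·9² + 27)/(2·10) ≡ 22/20. 20⁻¹ ≡ 14 (mod 31), so λ ≡ 22·14 ≡ 29.
  x = λ² - 9 - 9 = 841 - 18 ≡ 17; y = λ·(9 - 17) - 10 ≡ 6. → (17, 6)
add P: (17, 6) + (9, 10). λ = (10 - 6)/(9 - 17) ≡ 4/23 mod 31. 23⁻¹ ≡ 27 (mod 31) since 23·27 = 621 ≡ 1, so λ ≡ 15.
  x = λ² - 17 - 9 = 225 - 26 ≡ 13; y = λ·(17 - 13) - 6 ≡ 23. → (13, 23)
double: tangent at (13, 23): λ = (3·13² + 27)/(2·23) ≡ 7/15. 15⁻¹ ≡ 29 (mod 31), so λ ≡ 7·29 ≡ 17.
  x = λ² - 13 - 13 = 289 - 26 ≡ 15; y = λ·(13 - 15) - 23 ≡ 5. → (15, 5)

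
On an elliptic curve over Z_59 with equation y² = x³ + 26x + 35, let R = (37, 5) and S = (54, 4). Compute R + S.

(17, 32)

(37, 5) + (54, 4). λ = (4 - 5)/(54 - 37) ≡ 58/17 mod 59. 17⁻¹ ≡ 7 (mod 59), so λ ≡ 52.
  x = λ² - 37 - 54 = 2704 - 91 ≡ 17; y = λ·(37 - 17) - 5 ≡ 32. → (17, 32)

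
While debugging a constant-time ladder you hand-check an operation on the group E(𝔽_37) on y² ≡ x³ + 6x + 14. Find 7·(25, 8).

(16, 5)

Write G = (25, 8).
Double-and-add on 7 = (111)₂. Start with G = (25, 8) for the leading 1-bit.
double: tangent at (25, 8): λ = (3·25² + 6)/(2·8) ≡ 31/16. 16⁻¹ ≡ 7 (mod 37) since 16·7 = 112 ≡ 1, so λ ≡ 31·7 ≡ 32.
  x = λ² - 25 - 25 = 1024 - 50 ≡ 12; y = λ·(25 - 12) - 8 ≡ 1. → (12, 1)
add G: (12, 1) + (25, 8). λ = (8 - 1)/(25 - 12) ≡ 7/13 mod 37. 13⁻¹ ≡ 20 (mod 37), so λ ≡ 29.
  x = λ² - 12 - 25 = 841 - 37 ≡ 27; y = λ·(12 - 27) - 1 ≡ 8. → (27, 8)
double: tangent at (27, 8): λ = (3·27² + 6)/(2·8) ≡ 10/16. 16⁻¹ ≡ 7 (mod 37), so λ ≡ 10·7 ≡ 33.
  x = λ² - 27 - 27 = 1089 - 54 ≡ 36; y = λ·(27 - 36) - 8 ≡ 28. → (36, 28)
add G: (36, 28) + (25, 8). λ = (8 - 28)/(25 - 36) ≡ 17/26 mod 37. 26⁻¹ ≡ 10 (mod 37), so λ ≡ 22.
  x = λ² - 36 - 25 = 484 - 61 ≡ 16; y = λ·(36 - 16) - 28 ≡ 5. → (16, 5)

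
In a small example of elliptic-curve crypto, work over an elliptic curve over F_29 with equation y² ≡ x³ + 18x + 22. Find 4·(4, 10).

(18, 28)

Write G = (4, 10).
Repeated addition: build up to 4G.
2G: tangent at (4, 10): λ = (3·4² + 18)/(2·10) ≡ 8/20. 20⁻¹ ≡ 16 (mod 29) since 20·16 = 320 ≡ 1, so λ ≡ 8·16 ≡ 12.
  x = λ² - 4 - 4 = 144 - 8 ≡ 20; y = λ·(4 - 20) - 10 ≡ 1. → (20, 1)
3G: (20, 1) + (4, 10). λ = (10 - 1)/(4 - 20) ≡ 9/13 mod 29. 13⁻¹ ≡ 9 (mod 29), so λ ≡ 23.
  x = λ² - 20 - 4 = 529 - 24 ≡ 12; y = λ·(20 - 12) - 1 ≡ 9. → (12, 9)
4G: (12, 9) + (4, 10). λ = (10 - 9)/(4 - 12) ≡ 1/21 mod 29. 21⁻¹ ≡ 18 (mod 29), so λ ≡ 18.
  x = λ² - 12 - 4 = 324 - 16 ≡ 18; y = λ·(12 - 18) - 9 ≡ 28. → (18, 28)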